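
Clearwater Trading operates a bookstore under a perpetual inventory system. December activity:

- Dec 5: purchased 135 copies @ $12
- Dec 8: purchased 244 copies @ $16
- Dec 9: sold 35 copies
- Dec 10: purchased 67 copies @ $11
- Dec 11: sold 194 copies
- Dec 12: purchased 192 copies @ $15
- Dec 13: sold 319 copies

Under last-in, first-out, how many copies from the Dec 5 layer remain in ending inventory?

Dec 9, 35 sold [LIFO — newest first]: 35 @ $16 = $560
Dec 11, 194 sold [LIFO — newest first]: 67 @ $11 + 127 @ $16 = $2,769
Dec 13, 319 sold [LIFO — newest first]: 192 @ $15 + 82 @ $16 + 45 @ $12 = $4,732
Total COGS = $560 + $2,769 + $4,732 = $8,061
Ending inventory: 90 @ $12 = $1,080
Check: goods available $9,141 = COGS $8,061 + ending $1,080

90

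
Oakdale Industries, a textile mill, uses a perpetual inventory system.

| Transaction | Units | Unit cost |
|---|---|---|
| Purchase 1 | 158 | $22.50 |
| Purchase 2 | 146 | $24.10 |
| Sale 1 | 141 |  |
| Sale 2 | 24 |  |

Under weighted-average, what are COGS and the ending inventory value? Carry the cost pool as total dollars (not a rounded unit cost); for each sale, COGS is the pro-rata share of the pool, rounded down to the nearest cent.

COGS = $3,839.28; ending inventory = $3,234.32

After Purchase 1: 158 on hand, pool $3,555.00 (≈ $22.5000 each)
After Purchase 2: 304 on hand, pool $7,073.60 (≈ $23.2684 each)
Sale 1, sell 141: 141/304 × $7,073.60 → $3,280.84
Sale 2, sell 24: 24/163 × $3,792.76 → $558.44
Total COGS = $3,280.84 + $558.44 = $3,839.28
Ending inventory (cost pool remaining) = $3,234.32
Check: goods available $7,073.60 = COGS $3,839.28 + ending $3,234.32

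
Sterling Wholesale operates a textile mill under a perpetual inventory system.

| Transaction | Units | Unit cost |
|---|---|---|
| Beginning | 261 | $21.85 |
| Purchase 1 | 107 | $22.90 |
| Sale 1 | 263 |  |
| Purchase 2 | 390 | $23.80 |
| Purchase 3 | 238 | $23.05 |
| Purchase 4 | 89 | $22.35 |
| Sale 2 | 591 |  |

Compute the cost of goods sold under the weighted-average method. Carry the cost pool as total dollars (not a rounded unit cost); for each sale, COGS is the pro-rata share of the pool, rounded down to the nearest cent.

After Beginning: 261 on hand, pool $5,702.85 (≈ $21.8500 each)
After Purchase 1: 368 on hand, pool $8,153.15 (≈ $22.1553 each)
Sale 1, sell 263: 263/368 × $8,153.15 → $5,826.84
After Purchase 2: 495 on hand, pool $11,608.31 (≈ $23.4511 each)
After Purchase 3: 733 on hand, pool $17,094.21 (≈ $23.3209 each)
After Purchase 4: 822 on hand, pool $19,083.36 (≈ $23.2158 each)
Sale 2, sell 591: 591/822 × $19,083.36 → $13,720.51
Total COGS = $5,826.84 + $13,720.51 = $19,547.35
Ending inventory (cost pool remaining) = $5,362.85
Check: goods available $24,910.20 = COGS $19,547.35 + ending $5,362.85

COGS = $19,547.35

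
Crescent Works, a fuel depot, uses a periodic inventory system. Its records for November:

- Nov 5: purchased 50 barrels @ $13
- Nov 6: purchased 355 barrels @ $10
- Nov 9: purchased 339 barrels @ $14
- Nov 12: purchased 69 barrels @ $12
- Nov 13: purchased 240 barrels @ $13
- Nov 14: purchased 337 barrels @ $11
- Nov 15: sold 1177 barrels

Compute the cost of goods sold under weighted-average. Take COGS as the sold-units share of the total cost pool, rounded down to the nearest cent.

COGS = $14,057.10

Nov 15, sell 1177: 1177/1390 × $16,601.00 → $14,057.10
Ending inventory (cost pool remaining) = $2,543.90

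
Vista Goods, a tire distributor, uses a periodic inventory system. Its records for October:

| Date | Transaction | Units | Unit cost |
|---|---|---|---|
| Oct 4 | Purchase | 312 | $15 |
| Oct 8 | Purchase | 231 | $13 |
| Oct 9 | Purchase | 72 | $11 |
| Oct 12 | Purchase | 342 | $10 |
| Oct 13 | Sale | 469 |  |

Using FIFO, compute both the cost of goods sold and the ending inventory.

Oct 13, 469 sold [FIFO — oldest first]: 312 @ $15 + 157 @ $13 = $6,721
Ending inventory: 74 @ $13 + 72 @ $11 + 342 @ $10 = $5,174

COGS = $6,721; ending inventory = $5,174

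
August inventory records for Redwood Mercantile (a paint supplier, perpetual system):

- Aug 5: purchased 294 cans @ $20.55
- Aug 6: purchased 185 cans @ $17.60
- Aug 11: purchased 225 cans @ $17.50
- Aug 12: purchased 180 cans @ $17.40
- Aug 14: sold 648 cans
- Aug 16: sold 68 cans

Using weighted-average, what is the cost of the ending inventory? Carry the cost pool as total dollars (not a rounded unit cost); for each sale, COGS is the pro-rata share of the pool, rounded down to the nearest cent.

After Aug 5: 294 on hand, pool $6,041.70 (≈ $20.5500 each)
After Aug 6: 479 on hand, pool $9,297.70 (≈ $19.4106 each)
After Aug 11: 704 on hand, pool $13,235.20 (≈ $18.8000 each)
After Aug 12: 884 on hand, pool $16,367.20 (≈ $18.5149 each)
Aug 14, sell 648: 648/884 × $16,367.20 → $11,997.67
Aug 16, sell 68: 68/236 × $4,369.53 → $1,259.01
Total COGS = $11,997.67 + $1,259.01 = $13,256.68
Ending inventory (cost pool remaining) = $3,110.52

Ending inventory = $3,110.52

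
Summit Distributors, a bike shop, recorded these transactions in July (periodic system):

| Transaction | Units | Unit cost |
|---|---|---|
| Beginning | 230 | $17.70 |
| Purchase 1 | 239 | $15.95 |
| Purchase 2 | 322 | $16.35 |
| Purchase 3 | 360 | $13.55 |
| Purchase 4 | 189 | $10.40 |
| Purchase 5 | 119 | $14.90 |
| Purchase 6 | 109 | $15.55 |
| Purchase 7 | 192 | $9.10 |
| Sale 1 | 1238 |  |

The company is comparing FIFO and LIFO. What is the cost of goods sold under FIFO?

COGS = $18,930.55

FIFO COGS: 230 @ $17.70 + 239 @ $15.95 + 322 @ $16.35 + 360 @ $13.55 + 87 @ $10.40 = $18,930.55
LIFO COGS: 192 @ $9.10 + 109 @ $15.55 + 119 @ $14.90 + 189 @ $10.40 + 360 @ $13.55 + 269 @ $16.35 = $16,457.00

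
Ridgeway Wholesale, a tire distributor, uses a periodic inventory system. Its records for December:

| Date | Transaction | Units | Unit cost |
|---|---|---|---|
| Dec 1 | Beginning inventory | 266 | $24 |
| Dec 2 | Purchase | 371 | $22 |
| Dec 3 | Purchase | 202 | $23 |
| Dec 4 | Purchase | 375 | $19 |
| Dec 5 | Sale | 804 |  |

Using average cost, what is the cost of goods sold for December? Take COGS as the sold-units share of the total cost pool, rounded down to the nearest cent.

COGS = $17,429.05

Dec 5, sell 804: 804/1214 × $26,317.00 → $17,429.05
Ending inventory (cost pool remaining) = $8,887.95
Check: goods available $26,317.00 = COGS $17,429.05 + ending $8,887.95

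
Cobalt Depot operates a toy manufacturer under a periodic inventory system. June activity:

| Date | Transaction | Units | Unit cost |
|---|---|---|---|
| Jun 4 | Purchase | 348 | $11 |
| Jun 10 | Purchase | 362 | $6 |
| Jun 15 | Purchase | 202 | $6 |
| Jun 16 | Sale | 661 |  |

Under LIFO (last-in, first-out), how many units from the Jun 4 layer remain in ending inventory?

251

Jun 16, 661 sold [LIFO — newest first]: 202 @ $6 + 362 @ $6 + 97 @ $11 = $4,451
Ending inventory: 251 @ $11 = $2,761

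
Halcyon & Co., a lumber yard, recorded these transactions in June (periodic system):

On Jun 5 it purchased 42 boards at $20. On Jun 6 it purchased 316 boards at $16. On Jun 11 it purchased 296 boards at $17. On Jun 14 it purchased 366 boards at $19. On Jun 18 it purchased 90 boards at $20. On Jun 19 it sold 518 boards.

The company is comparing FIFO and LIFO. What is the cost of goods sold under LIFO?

COGS = $9,808

FIFO COGS: 42 @ $20 + 316 @ $16 + 160 @ $17 = $8,616
LIFO COGS: 90 @ $20 + 366 @ $19 + 62 @ $17 = $9,808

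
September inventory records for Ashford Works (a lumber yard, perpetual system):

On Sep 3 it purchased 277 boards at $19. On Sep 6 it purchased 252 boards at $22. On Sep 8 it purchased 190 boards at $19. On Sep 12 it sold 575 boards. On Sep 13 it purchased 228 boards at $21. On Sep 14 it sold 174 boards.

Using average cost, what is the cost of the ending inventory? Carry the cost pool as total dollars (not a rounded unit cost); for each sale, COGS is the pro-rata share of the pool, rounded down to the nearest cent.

Ending inventory = $4,085.31

After Sep 3: 277 on hand, pool $5,263.00 (≈ $19.0000 each)
After Sep 6: 529 on hand, pool $10,807.00 (≈ $20.4291 each)
After Sep 8: 719 on hand, pool $14,417.00 (≈ $20.0515 each)
Sep 12, sell 575: 575/719 × $14,417.00 → $11,529.58
After Sep 13: 372 on hand, pool $7,675.42 (≈ $20.6328 each)
Sep 14, sell 174: 174/372 × $7,675.42 → $3,590.11
Total COGS = $11,529.58 + $3,590.11 = $15,119.69
Ending inventory (cost pool remaining) = $4,085.31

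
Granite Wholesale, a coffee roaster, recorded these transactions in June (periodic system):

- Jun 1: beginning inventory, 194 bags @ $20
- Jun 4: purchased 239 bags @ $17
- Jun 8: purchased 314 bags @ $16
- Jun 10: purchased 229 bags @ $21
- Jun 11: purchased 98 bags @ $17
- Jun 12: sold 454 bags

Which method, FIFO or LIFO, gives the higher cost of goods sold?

LIFO

FIFO COGS: 194 @ $20 + 239 @ $17 + 21 @ $16 = $8,279
LIFO COGS: 98 @ $17 + 229 @ $21 + 127 @ $16 = $8,507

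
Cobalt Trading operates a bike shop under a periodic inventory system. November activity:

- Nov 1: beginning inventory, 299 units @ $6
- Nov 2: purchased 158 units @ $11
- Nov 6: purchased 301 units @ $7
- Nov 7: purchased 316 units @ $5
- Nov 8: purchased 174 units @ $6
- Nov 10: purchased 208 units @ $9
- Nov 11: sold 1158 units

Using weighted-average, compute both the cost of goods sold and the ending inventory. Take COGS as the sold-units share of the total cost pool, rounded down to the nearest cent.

Nov 11, sell 1158: 1158/1456 × $10,135.00 → $8,060.66
Ending inventory (cost pool remaining) = $2,074.34
Check: goods available $10,135.00 = COGS $8,060.66 + ending $2,074.34

COGS = $8,060.66; ending inventory = $2,074.34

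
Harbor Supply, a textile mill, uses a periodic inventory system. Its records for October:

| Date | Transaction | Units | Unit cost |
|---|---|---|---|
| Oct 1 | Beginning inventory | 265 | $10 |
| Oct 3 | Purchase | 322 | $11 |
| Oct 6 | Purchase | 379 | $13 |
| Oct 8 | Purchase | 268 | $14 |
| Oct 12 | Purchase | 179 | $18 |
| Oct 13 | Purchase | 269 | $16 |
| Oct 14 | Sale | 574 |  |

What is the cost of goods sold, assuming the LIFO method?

COGS = $9,290

Oct 14, 574 sold [LIFO — newest first]: 269 @ $16 + 179 @ $18 + 126 @ $14 = $9,290
Ending inventory: 265 @ $10 + 322 @ $11 + 379 @ $13 + 142 @ $14 = $13,107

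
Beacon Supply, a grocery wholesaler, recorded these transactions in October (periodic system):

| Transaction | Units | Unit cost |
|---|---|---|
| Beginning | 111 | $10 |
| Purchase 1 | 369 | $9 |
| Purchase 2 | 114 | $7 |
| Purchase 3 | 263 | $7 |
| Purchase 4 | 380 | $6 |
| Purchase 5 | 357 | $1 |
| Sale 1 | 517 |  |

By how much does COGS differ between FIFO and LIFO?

FIFO COGS: 111 @ $10 + 369 @ $9 + 37 @ $7 = $4,690
LIFO COGS: 357 @ $1 + 160 @ $6 = $1,317
Difference = |$4,690 − $1,317| = $3,373

$3,373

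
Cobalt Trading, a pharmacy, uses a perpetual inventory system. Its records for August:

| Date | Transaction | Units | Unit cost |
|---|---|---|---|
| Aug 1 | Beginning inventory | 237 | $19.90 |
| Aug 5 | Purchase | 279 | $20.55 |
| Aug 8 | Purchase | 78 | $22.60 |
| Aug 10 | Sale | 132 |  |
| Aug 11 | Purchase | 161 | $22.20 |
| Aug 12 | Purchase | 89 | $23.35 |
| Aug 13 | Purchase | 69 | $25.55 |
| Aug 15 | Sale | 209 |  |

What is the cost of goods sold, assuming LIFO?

Aug 10, 132 sold [LIFO — newest first]: 78 @ $22.60 + 54 @ $20.55 = $2,872.50
Aug 15, 209 sold [LIFO — newest first]: 69 @ $25.55 + 89 @ $23.35 + 51 @ $22.20 = $4,973.30
Total COGS = $2,872.50 + $4,973.30 = $7,845.80
Ending inventory: 237 @ $19.90 + 225 @ $20.55 + 110 @ $22.20 = $11,782.05

COGS = $7,845.80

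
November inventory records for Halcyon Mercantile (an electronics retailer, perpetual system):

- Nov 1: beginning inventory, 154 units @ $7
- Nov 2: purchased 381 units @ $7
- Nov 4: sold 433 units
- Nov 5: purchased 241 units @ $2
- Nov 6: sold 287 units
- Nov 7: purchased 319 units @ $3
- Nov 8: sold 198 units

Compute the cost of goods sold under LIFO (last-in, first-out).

COGS = $4,429

Nov 4, 433 sold [LIFO — newest first]: 381 @ $7 + 52 @ $7 = $3,031
Nov 6, 287 sold [LIFO — newest first]: 241 @ $2 + 46 @ $7 = $804
Nov 8, 198 sold [LIFO — newest first]: 198 @ $3 = $594
Total COGS = $3,031 + $804 + $594 = $4,429
Ending inventory: 56 @ $7 + 121 @ $3 = $755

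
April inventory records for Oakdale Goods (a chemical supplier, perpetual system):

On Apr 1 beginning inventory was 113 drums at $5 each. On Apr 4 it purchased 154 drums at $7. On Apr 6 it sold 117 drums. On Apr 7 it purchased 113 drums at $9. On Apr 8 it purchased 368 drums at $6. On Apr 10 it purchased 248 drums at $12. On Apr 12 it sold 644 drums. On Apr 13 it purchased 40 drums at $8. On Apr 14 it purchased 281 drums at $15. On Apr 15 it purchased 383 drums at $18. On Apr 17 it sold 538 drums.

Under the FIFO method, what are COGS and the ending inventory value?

COGS = $12,109; ending inventory = $7,164

Apr 6, 117 sold [FIFO — oldest first]: 113 @ $5 + 4 @ $7 = $593
Apr 12, 644 sold [FIFO — oldest first]: 150 @ $7 + 113 @ $9 + 368 @ $6 + 13 @ $12 = $4,431
Apr 17, 538 sold [FIFO — oldest first]: 235 @ $12 + 40 @ $8 + 263 @ $15 = $7,085
Total COGS = $593 + $4,431 + $7,085 = $12,109
Ending inventory: 18 @ $15 + 383 @ $18 = $7,164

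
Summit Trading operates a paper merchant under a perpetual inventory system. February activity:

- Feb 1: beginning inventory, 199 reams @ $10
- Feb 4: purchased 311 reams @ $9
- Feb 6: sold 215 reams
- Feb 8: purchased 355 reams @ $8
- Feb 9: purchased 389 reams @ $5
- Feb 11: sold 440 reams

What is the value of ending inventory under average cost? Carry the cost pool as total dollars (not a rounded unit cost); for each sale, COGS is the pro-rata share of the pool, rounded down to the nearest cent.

Ending inventory = $4,355.65

After Feb 1: 199 on hand, pool $1,990.00 (≈ $10.0000 each)
After Feb 4: 510 on hand, pool $4,789.00 (≈ $9.3902 each)
Feb 6, sell 215: 215/510 × $4,789.00 → $2,018.89
After Feb 8: 650 on hand, pool $5,610.11 (≈ $8.6309 each)
After Feb 9: 1039 on hand, pool $7,555.11 (≈ $7.2715 each)
Feb 11, sell 440: 440/1039 × $7,555.11 → $3,199.46
Total COGS = $2,018.89 + $3,199.46 = $5,218.35
Ending inventory (cost pool remaining) = $4,355.65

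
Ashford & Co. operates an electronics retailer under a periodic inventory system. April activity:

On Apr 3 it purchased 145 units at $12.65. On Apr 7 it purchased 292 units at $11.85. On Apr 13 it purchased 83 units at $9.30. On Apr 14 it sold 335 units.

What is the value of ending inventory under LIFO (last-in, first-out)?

Apr 14, 335 sold [LIFO — newest first]: 83 @ $9.30 + 252 @ $11.85 = $3,758.10
Ending inventory: 145 @ $12.65 + 40 @ $11.85 = $2,308.25
Check: goods available $6,066.35 = COGS $3,758.10 + ending $2,308.25

Ending inventory = $2,308.25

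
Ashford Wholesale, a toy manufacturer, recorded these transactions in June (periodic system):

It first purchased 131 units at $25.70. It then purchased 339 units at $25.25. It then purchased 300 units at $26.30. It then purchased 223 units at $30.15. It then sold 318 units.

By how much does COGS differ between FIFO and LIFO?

$1,133.50

FIFO COGS: 131 @ $25.70 + 187 @ $25.25 = $8,088.45
LIFO COGS: 223 @ $30.15 + 95 @ $26.30 = $9,221.95
Difference = |$8,088.45 − $9,221.95| = $1,133.50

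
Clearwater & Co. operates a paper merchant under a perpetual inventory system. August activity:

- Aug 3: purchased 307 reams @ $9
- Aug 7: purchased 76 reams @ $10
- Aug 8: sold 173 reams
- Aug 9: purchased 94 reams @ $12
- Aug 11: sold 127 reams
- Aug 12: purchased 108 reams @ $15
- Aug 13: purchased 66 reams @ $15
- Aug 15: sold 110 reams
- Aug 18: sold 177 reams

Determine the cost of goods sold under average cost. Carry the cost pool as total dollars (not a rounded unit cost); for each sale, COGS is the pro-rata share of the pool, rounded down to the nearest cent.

COGS = $6,460.27

After Aug 3: 307 on hand, pool $2,763.00 (≈ $9.0000 each)
After Aug 7: 383 on hand, pool $3,523.00 (≈ $9.1984 each)
Aug 8, sell 173: 173/383 × $3,523.00 → $1,591.32
After Aug 9: 304 on hand, pool $3,059.68 (≈ $10.0647 each)
Aug 11, sell 127: 127/304 × $3,059.68 → $1,278.22
After Aug 12: 285 on hand, pool $3,401.46 (≈ $11.9349 each)
After Aug 13: 351 on hand, pool $4,391.46 (≈ $12.5113 each)
Aug 15, sell 110: 110/351 × $4,391.46 → $1,376.24
Aug 18, sell 177: 177/241 × $3,015.22 → $2,214.49
Total COGS = $1,591.32 + $1,278.22 + $1,376.24 + $2,214.49 = $6,460.27
Ending inventory (cost pool remaining) = $800.73
Check: goods available $7,261.00 = COGS $6,460.27 + ending $800.73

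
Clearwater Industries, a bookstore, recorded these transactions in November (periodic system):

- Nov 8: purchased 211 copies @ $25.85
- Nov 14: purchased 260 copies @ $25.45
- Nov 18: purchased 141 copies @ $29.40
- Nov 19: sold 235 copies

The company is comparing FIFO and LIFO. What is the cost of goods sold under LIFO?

FIFO COGS: 211 @ $25.85 + 24 @ $25.45 = $6,065.15
LIFO COGS: 141 @ $29.40 + 94 @ $25.45 = $6,537.70

COGS = $6,537.70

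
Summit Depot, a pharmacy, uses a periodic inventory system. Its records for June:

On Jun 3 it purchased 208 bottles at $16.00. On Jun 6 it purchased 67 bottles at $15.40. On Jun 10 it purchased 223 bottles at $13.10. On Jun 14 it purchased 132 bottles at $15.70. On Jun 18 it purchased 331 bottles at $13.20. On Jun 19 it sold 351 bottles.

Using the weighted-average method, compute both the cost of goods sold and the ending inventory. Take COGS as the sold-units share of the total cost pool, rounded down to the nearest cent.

Jun 19, sell 351: 351/961 × $13,722.70 → $5,012.14
Ending inventory (cost pool remaining) = $8,710.56
Check: goods available $13,722.70 = COGS $5,012.14 + ending $8,710.56

COGS = $5,012.14; ending inventory = $8,710.56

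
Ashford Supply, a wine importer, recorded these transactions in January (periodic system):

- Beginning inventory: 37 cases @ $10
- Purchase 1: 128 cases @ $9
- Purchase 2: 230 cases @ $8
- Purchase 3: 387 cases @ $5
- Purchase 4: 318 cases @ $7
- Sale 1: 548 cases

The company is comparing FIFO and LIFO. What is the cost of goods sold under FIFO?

FIFO COGS: 37 @ $10 + 128 @ $9 + 230 @ $8 + 153 @ $5 = $4,127
LIFO COGS: 318 @ $7 + 230 @ $5 = $3,376

COGS = $4,127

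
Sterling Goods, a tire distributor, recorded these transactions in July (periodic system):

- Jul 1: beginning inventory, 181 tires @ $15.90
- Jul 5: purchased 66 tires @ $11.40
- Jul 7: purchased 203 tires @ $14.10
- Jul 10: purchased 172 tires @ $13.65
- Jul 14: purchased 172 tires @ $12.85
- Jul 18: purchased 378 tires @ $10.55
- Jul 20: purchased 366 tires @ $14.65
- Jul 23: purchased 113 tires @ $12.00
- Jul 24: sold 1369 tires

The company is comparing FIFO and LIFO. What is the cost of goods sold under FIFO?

COGS = $17,924.55

FIFO COGS: 181 @ $15.90 + 66 @ $11.40 + 203 @ $14.10 + 172 @ $13.65 + 172 @ $12.85 + 378 @ $10.55 + 197 @ $14.65 = $17,924.55
LIFO COGS: 113 @ $12.00 + 366 @ $14.65 + 378 @ $10.55 + 172 @ $12.85 + 172 @ $13.65 + 168 @ $14.10 = $17,632.60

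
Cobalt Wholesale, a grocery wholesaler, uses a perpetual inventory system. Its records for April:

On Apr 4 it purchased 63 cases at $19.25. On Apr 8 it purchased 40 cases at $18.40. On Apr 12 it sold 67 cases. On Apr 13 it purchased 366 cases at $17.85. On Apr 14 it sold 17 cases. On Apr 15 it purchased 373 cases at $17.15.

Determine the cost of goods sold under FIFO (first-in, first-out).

COGS = $1,599.15

Apr 12, 67 sold [FIFO — oldest first]: 63 @ $19.25 + 4 @ $18.40 = $1,286.35
Apr 14, 17 sold [FIFO — oldest first]: 17 @ $18.40 = $312.80
Total COGS = $1,286.35 + $312.80 = $1,599.15
Ending inventory: 19 @ $18.40 + 366 @ $17.85 + 373 @ $17.15 = $13,279.65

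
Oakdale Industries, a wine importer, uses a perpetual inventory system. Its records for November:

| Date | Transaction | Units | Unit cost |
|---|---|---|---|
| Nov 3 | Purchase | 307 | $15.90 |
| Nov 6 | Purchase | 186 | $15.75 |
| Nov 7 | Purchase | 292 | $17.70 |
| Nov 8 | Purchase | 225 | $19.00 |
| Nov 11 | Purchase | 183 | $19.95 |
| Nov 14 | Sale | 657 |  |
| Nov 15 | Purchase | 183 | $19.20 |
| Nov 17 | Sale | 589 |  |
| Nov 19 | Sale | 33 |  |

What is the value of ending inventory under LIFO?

Nov 14, 657 sold [LIFO — newest first]: 183 @ $19.95 + 225 @ $19.00 + 249 @ $17.70 = $12,333.15
Nov 17, 589 sold [LIFO — newest first]: 183 @ $19.20 + 43 @ $17.70 + 186 @ $15.75 + 177 @ $15.90 = $10,018.50
Nov 19, 33 sold [LIFO — newest first]: 33 @ $15.90 = $524.70
Total COGS = $12,333.15 + $10,018.50 + $524.70 = $22,876.35
Ending inventory: 97 @ $15.90 = $1,542.30

Ending inventory = $1,542.30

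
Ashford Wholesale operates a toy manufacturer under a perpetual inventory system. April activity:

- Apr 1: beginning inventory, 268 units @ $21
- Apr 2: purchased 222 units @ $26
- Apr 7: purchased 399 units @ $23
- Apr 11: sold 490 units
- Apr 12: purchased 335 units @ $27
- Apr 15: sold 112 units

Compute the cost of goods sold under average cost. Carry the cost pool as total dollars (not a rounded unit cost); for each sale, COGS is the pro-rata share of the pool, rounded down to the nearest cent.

COGS = $14,131.02

After Apr 1: 268 on hand, pool $5,628.00 (≈ $21.0000 each)
After Apr 2: 490 on hand, pool $11,400.00 (≈ $23.2653 each)
After Apr 7: 889 on hand, pool $20,577.00 (≈ $23.1462 each)
Apr 11, sell 490: 490/889 × $20,577.00 → $11,341.65
After Apr 12: 734 on hand, pool $18,280.35 (≈ $24.9051 each)
Apr 15, sell 112: 112/734 × $18,280.35 → $2,789.37
Total COGS = $11,341.65 + $2,789.37 = $14,131.02
Ending inventory (cost pool remaining) = $15,490.98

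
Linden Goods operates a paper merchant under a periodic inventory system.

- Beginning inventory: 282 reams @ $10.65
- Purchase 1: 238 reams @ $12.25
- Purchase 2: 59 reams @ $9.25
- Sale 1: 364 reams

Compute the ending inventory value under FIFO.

Sale 1 (364) [FIFO — oldest first]: 282 @ $10.65 + 82 @ $12.25 = $4,007.80
Ending inventory: 156 @ $12.25 + 59 @ $9.25 = $2,456.75
Check: goods available $6,464.55 = COGS $4,007.80 + ending $2,456.75

Ending inventory = $2,456.75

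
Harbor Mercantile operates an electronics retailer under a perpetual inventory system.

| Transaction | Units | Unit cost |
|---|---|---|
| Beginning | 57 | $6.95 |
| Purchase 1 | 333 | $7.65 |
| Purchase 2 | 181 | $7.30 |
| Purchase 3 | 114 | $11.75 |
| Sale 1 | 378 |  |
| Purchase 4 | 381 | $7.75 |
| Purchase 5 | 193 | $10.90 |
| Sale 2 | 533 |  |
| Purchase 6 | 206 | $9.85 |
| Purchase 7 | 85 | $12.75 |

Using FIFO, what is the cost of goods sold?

COGS = $7,355.90

Sale 1 (378) [FIFO — oldest first]: 57 @ $6.95 + 321 @ $7.65 = $2,851.80
Sale 2 (533) [FIFO — oldest first]: 12 @ $7.65 + 181 @ $7.30 + 114 @ $11.75 + 226 @ $7.75 = $4,504.10
Total COGS = $2,851.80 + $4,504.10 = $7,355.90
Ending inventory: 155 @ $7.75 + 193 @ $10.90 + 206 @ $9.85 + 85 @ $12.75 = $6,417.80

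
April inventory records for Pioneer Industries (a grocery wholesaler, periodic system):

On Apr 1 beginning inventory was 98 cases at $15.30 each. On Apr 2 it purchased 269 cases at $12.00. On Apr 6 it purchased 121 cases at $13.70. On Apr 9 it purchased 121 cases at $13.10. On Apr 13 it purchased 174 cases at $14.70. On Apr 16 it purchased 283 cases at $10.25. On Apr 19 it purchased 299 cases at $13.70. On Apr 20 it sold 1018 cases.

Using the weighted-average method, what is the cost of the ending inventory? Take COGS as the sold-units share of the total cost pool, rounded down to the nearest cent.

Ending inventory = $4,455.09

Apr 20, sell 1018: 1018/1365 × $17,525.05 → $13,069.96
Ending inventory (cost pool remaining) = $4,455.09
Check: goods available $17,525.05 = COGS $13,069.96 + ending $4,455.09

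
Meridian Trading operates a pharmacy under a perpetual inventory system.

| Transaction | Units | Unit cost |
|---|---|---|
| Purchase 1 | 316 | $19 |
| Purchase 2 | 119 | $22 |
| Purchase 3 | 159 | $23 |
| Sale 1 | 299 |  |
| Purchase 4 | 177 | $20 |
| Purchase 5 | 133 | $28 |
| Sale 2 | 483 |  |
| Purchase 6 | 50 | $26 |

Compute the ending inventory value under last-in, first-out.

Ending inventory = $3,618

Sale 1 (299) [LIFO — newest first]: 159 @ $23 + 119 @ $22 + 21 @ $19 = $6,674
Sale 2 (483) [LIFO — newest first]: 133 @ $28 + 177 @ $20 + 173 @ $19 = $10,551
Total COGS = $6,674 + $10,551 = $17,225
Ending inventory: 122 @ $19 + 50 @ $26 = $3,618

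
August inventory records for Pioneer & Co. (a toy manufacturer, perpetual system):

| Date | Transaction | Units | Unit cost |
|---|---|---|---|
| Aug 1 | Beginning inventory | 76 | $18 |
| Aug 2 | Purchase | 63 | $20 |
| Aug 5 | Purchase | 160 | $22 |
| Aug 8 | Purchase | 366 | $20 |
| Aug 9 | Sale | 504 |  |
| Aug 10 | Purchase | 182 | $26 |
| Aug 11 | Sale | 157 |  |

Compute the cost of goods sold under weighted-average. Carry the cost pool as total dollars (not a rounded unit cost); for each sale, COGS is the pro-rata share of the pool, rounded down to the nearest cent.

After Aug 1: 76 on hand, pool $1,368.00 (≈ $18.0000 each)
After Aug 2: 139 on hand, pool $2,628.00 (≈ $18.9065 each)
After Aug 5: 299 on hand, pool $6,148.00 (≈ $20.5619 each)
After Aug 8: 665 on hand, pool $13,468.00 (≈ $20.2526 each)
Aug 9, sell 504: 504/665 × $13,468.00 → $10,207.32
After Aug 10: 343 on hand, pool $7,992.68 (≈ $23.3023 each)
Aug 11, sell 157: 157/343 × $7,992.68 → $3,658.45
Total COGS = $10,207.32 + $3,658.45 = $13,865.77
Ending inventory (cost pool remaining) = $4,334.23
Check: goods available $18,200.00 = COGS $13,865.77 + ending $4,334.23

COGS = $13,865.77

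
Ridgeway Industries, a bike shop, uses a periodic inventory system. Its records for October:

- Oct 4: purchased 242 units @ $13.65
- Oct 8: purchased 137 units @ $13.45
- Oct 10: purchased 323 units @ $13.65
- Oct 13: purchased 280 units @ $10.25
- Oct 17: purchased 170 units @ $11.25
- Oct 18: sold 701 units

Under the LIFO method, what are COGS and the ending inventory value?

COGS = $8,208.65; ending inventory = $6,128.75

Oct 18, 701 sold [LIFO — newest first]: 170 @ $11.25 + 280 @ $10.25 + 251 @ $13.65 = $8,208.65
Ending inventory: 242 @ $13.65 + 137 @ $13.45 + 72 @ $13.65 = $6,128.75
Check: goods available $14,337.40 = COGS $8,208.65 + ending $6,128.75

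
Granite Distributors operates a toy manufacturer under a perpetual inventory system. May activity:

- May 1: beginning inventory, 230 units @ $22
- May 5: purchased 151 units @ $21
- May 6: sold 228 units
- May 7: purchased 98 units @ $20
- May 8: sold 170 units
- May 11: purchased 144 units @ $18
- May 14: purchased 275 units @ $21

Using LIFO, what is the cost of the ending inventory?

May 6, 228 sold [LIFO — newest first]: 151 @ $21 + 77 @ $22 = $4,865
May 8, 170 sold [LIFO — newest first]: 98 @ $20 + 72 @ $22 = $3,544
Total COGS = $4,865 + $3,544 = $8,409
Ending inventory: 81 @ $22 + 144 @ $18 + 275 @ $21 = $10,149

Ending inventory = $10,149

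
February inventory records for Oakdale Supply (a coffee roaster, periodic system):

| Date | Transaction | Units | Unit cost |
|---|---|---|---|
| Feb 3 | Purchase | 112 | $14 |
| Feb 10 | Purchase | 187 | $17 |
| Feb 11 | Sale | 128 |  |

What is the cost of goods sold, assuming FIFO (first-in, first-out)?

Feb 11, 128 sold [FIFO — oldest first]: 112 @ $14 + 16 @ $17 = $1,840
Ending inventory: 171 @ $17 = $2,907
Check: goods available $4,747 = COGS $1,840 + ending $2,907

COGS = $1,840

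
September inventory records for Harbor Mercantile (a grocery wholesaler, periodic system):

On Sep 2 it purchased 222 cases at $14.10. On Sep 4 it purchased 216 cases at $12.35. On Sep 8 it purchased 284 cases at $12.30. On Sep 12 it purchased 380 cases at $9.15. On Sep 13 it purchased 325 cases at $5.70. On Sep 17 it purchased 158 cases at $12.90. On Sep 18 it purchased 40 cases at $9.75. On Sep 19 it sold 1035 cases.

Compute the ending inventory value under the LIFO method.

Ending inventory = $7,667.40

Sep 19, 1035 sold [LIFO — newest first]: 40 @ $9.75 + 158 @ $12.90 + 325 @ $5.70 + 380 @ $9.15 + 132 @ $12.30 = $9,381.30
Ending inventory: 222 @ $14.10 + 216 @ $12.35 + 152 @ $12.30 = $7,667.40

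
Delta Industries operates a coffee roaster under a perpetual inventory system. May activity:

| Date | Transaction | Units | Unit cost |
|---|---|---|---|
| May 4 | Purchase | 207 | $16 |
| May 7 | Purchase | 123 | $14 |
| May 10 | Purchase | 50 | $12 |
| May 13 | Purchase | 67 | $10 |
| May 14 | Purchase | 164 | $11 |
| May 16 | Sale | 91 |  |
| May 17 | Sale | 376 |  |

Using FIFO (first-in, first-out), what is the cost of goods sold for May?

COGS = $6,524

May 16, 91 sold [FIFO — oldest first]: 91 @ $16 = $1,456
May 17, 376 sold [FIFO — oldest first]: 116 @ $16 + 123 @ $14 + 50 @ $12 + 67 @ $10 + 20 @ $11 = $5,068
Total COGS = $1,456 + $5,068 = $6,524
Ending inventory: 144 @ $11 = $1,584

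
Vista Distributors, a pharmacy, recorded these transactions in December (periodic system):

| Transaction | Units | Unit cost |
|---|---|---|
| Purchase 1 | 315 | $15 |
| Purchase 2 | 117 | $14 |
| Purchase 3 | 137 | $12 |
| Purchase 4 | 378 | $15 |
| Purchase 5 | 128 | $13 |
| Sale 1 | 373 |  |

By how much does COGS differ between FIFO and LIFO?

FIFO COGS: 315 @ $15 + 58 @ $14 = $5,537
LIFO COGS: 128 @ $13 + 245 @ $15 = $5,339
Difference = |$5,537 − $5,339| = $198

$198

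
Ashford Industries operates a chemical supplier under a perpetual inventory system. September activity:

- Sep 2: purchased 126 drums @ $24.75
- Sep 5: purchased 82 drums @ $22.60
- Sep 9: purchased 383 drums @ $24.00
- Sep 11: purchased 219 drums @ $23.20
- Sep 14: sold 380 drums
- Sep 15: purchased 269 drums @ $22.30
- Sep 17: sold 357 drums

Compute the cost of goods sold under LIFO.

Sep 14, 380 sold [LIFO — newest first]: 219 @ $23.20 + 161 @ $24.00 = $8,944.80
Sep 17, 357 sold [LIFO — newest first]: 269 @ $22.30 + 88 @ $24.00 = $8,110.70
Total COGS = $8,944.80 + $8,110.70 = $17,055.50
Ending inventory: 126 @ $24.75 + 82 @ $22.60 + 134 @ $24.00 = $8,187.70
Check: goods available $25,243.20 = COGS $17,055.50 + ending $8,187.70

COGS = $17,055.50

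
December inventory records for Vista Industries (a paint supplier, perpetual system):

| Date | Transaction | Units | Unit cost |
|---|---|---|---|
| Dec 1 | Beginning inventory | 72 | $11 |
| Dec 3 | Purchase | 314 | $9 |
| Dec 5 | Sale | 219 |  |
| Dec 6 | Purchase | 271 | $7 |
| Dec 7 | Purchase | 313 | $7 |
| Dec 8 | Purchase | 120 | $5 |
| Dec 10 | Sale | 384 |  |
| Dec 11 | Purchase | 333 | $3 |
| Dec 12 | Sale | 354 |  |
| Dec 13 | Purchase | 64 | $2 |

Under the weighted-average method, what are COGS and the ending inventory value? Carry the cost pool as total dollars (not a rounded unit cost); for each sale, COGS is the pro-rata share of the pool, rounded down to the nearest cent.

After Dec 1: 72 on hand, pool $792.00 (≈ $11.0000 each)
After Dec 3: 386 on hand, pool $3,618.00 (≈ $9.3731 each)
Dec 5, sell 219: 219/386 × $3,618.00 → $2,052.69
After Dec 6: 438 on hand, pool $3,462.31 (≈ $7.9048 each)
After Dec 7: 751 on hand, pool $5,653.31 (≈ $7.5277 each)
After Dec 8: 871 on hand, pool $6,253.31 (≈ $7.1795 each)
Dec 10, sell 384: 384/871 × $6,253.31 → $2,756.91
After Dec 11: 820 on hand, pool $4,495.40 (≈ $5.4822 each)
Dec 12, sell 354: 354/820 × $4,495.40 → $1,940.69
After Dec 13: 530 on hand, pool $2,682.71 (≈ $5.0617 each)
Total COGS = $2,052.69 + $2,756.91 + $1,940.69 = $6,750.29
Ending inventory (cost pool remaining) = $2,682.71
Check: goods available $9,433.00 = COGS $6,750.29 + ending $2,682.71

COGS = $6,750.29; ending inventory = $2,682.71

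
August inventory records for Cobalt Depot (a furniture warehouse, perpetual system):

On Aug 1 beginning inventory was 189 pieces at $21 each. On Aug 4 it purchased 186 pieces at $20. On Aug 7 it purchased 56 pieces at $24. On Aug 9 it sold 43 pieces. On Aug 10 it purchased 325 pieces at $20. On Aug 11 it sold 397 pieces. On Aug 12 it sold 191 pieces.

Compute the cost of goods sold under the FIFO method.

COGS = $13,033

Aug 9, 43 sold [FIFO — oldest first]: 43 @ $21 = $903
Aug 11, 397 sold [FIFO — oldest first]: 146 @ $21 + 186 @ $20 + 56 @ $24 + 9 @ $20 = $8,310
Aug 12, 191 sold [FIFO — oldest first]: 191 @ $20 = $3,820
Total COGS = $903 + $8,310 + $3,820 = $13,033
Ending inventory: 125 @ $20 = $2,500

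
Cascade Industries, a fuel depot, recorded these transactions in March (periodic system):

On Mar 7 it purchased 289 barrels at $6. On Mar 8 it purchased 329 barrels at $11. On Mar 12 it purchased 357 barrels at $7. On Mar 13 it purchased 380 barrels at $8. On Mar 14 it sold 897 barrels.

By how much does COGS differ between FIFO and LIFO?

FIFO COGS: 289 @ $6 + 329 @ $11 + 279 @ $7 = $7,306
LIFO COGS: 380 @ $8 + 357 @ $7 + 160 @ $11 = $7,299
Difference = |$7,306 − $7,299| = $7

$7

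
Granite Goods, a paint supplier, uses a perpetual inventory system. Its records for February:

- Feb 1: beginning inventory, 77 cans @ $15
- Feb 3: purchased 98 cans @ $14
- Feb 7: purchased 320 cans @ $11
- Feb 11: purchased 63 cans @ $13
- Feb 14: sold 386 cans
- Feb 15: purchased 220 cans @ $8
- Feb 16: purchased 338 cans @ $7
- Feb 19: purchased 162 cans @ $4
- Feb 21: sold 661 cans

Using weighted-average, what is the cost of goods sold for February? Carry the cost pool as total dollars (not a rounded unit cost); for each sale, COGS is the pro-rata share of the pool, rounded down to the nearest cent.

COGS = $9,855.60

After Feb 1: 77 on hand, pool $1,155.00 (≈ $15.0000 each)
After Feb 3: 175 on hand, pool $2,527.00 (≈ $14.4400 each)
After Feb 7: 495 on hand, pool $6,047.00 (≈ $12.2162 each)
After Feb 11: 558 on hand, pool $6,866.00 (≈ $12.3047 each)
Feb 14, sell 386: 386/558 × $6,866.00 → $4,749.59
After Feb 15: 392 on hand, pool $3,876.41 (≈ $9.8888 each)
After Feb 16: 730 on hand, pool $6,242.41 (≈ $8.5512 each)
After Feb 19: 892 on hand, pool $6,890.41 (≈ $7.7247 each)
Feb 21, sell 661: 661/892 × $6,890.41 → $5,106.01
Total COGS = $4,749.59 + $5,106.01 = $9,855.60
Ending inventory (cost pool remaining) = $1,784.40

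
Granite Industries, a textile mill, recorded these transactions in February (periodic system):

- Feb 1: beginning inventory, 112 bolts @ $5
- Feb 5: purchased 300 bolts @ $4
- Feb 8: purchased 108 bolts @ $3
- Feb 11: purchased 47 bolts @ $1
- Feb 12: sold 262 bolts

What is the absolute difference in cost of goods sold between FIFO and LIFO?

FIFO COGS: 112 @ $5 + 150 @ $4 = $1,160
LIFO COGS: 47 @ $1 + 108 @ $3 + 107 @ $4 = $799
Difference = |$1,160 − $799| = $361

$361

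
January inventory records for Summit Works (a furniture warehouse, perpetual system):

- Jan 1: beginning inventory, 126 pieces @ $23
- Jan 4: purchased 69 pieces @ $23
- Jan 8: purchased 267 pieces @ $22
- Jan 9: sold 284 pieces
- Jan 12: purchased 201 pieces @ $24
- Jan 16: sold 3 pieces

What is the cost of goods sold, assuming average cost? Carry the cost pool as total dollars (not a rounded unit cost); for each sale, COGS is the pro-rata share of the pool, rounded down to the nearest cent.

After Jan 1: 126 on hand, pool $2,898.00 (≈ $23.0000 each)
After Jan 4: 195 on hand, pool $4,485.00 (≈ $23.0000 each)
After Jan 8: 462 on hand, pool $10,359.00 (≈ $22.4221 each)
Jan 9, sell 284: 284/462 × $10,359.00 → $6,367.87
After Jan 12: 379 on hand, pool $8,815.13 (≈ $23.2589 each)
Jan 16, sell 3: 3/379 × $8,815.13 → $69.77
Total COGS = $6,367.87 + $69.77 = $6,437.64
Ending inventory (cost pool remaining) = $8,745.36
Check: goods available $15,183.00 = COGS $6,437.64 + ending $8,745.36

COGS = $6,437.64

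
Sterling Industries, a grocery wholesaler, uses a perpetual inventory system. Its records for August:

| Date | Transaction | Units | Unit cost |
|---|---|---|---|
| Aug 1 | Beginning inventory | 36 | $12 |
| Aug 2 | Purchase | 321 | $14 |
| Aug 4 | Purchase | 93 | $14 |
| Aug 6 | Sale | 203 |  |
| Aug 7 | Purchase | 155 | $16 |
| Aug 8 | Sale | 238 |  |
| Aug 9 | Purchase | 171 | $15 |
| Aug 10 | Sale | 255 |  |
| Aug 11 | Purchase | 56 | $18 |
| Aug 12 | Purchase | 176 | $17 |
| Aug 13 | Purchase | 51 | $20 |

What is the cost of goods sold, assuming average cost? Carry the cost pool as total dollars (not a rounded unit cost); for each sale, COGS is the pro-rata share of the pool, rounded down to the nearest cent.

COGS = $10,085.81

After Aug 1: 36 on hand, pool $432.00 (≈ $12.0000 each)
After Aug 2: 357 on hand, pool $4,926.00 (≈ $13.7983 each)
After Aug 4: 450 on hand, pool $6,228.00 (≈ $13.8400 each)
Aug 6, sell 203: 203/450 × $6,228.00 → $2,809.52
After Aug 7: 402 on hand, pool $5,898.48 (≈ $14.6728 each)
Aug 8, sell 238: 238/402 × $5,898.48 → $3,492.13
After Aug 9: 335 on hand, pool $4,971.35 (≈ $14.8399 each)
Aug 10, sell 255: 255/335 × $4,971.35 → $3,784.16
After Aug 11: 136 on hand, pool $2,195.19 (≈ $16.1411 each)
After Aug 12: 312 on hand, pool $5,187.19 (≈ $16.6256 each)
After Aug 13: 363 on hand, pool $6,207.19 (≈ $17.0997 each)
Total COGS = $2,809.52 + $3,492.13 + $3,784.16 = $10,085.81
Ending inventory (cost pool remaining) = $6,207.19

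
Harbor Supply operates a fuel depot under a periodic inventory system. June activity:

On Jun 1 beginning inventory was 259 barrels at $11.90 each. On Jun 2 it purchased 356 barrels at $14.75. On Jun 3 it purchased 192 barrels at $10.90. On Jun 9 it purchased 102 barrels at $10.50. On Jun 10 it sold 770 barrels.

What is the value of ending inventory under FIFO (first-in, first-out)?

Ending inventory = $1,474.30

Jun 10, 770 sold [FIFO — oldest first]: 259 @ $11.90 + 356 @ $14.75 + 155 @ $10.90 = $10,022.60
Ending inventory: 37 @ $10.90 + 102 @ $10.50 = $1,474.30
Check: goods available $11,496.90 = COGS $10,022.60 + ending $1,474.30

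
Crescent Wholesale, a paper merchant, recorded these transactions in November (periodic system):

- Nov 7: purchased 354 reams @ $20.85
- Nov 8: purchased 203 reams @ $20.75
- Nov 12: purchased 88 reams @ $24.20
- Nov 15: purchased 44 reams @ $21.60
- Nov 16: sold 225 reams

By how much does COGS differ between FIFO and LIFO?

FIFO COGS: 225 @ $20.85 = $4,691.25
LIFO COGS: 44 @ $21.60 + 88 @ $24.20 + 93 @ $20.75 = $5,009.75
Difference = |$4,691.25 − $5,009.75| = $318.50

$318.50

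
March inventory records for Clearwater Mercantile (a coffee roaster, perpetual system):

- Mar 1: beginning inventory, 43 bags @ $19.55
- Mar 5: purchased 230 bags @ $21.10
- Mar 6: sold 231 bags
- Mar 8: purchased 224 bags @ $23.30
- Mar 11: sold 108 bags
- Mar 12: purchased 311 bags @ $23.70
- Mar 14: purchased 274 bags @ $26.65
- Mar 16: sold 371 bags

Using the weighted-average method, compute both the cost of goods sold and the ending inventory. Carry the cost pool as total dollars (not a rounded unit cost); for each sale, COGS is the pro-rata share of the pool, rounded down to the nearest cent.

After Mar 1: 43 on hand, pool $840.65 (≈ $19.5500 each)
After Mar 5: 273 on hand, pool $5,693.65 (≈ $20.8559 each)
Mar 6, sell 231: 231/273 × $5,693.65 → $4,817.70
After Mar 8: 266 on hand, pool $6,095.15 (≈ $22.9141 each)
Mar 11, sell 108: 108/266 × $6,095.15 → $2,474.72
After Mar 12: 469 on hand, pool $10,991.13 (≈ $23.4352 each)
After Mar 14: 743 on hand, pool $18,293.23 (≈ $24.6208 each)
Mar 16, sell 371: 371/743 × $18,293.23 → $9,134.30
Total COGS = $4,817.70 + $2,474.72 + $9,134.30 = $16,426.72
Ending inventory (cost pool remaining) = $9,158.93

COGS = $16,426.72; ending inventory = $9,158.93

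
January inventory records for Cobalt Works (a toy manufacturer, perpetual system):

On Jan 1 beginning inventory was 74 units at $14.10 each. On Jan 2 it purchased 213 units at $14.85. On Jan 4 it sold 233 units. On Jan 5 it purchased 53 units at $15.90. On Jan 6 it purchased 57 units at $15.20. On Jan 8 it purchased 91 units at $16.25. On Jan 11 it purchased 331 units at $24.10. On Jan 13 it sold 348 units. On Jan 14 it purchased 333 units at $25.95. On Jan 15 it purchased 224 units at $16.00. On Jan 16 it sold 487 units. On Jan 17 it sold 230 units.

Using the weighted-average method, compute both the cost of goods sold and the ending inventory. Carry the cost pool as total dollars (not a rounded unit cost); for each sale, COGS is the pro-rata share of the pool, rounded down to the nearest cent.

After Jan 1: 74 on hand, pool $1,043.40 (≈ $14.1000 each)
After Jan 2: 287 on hand, pool $4,206.45 (≈ $14.6566 each)
Jan 4, sell 233: 233/287 × $4,206.45 → $3,414.99
After Jan 5: 107 on hand, pool $1,634.16 (≈ $15.2725 each)
After Jan 6: 164 on hand, pool $2,500.56 (≈ $15.2473 each)
After Jan 8: 255 on hand, pool $3,979.31 (≈ $15.6051 each)
After Jan 11: 586 on hand, pool $11,956.41 (≈ $20.4034 each)
Jan 13, sell 348: 348/586 × $11,956.41 → $7,100.39
After Jan 14: 571 on hand, pool $13,497.37 (≈ $23.6381 each)
After Jan 15: 795 on hand, pool $17,081.37 (≈ $21.4860 each)
Jan 16, sell 487: 487/795 × $17,081.37 → $10,463.68
Jan 17, sell 230: 230/308 × $6,617.69 → $4,941.78
Total COGS = $3,414.99 + $7,100.39 + $10,463.68 + $4,941.78 = $25,920.84
Ending inventory (cost pool remaining) = $1,675.91
Check: goods available $27,596.75 = COGS $25,920.84 + ending $1,675.91

COGS = $25,920.84; ending inventory = $1,675.91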